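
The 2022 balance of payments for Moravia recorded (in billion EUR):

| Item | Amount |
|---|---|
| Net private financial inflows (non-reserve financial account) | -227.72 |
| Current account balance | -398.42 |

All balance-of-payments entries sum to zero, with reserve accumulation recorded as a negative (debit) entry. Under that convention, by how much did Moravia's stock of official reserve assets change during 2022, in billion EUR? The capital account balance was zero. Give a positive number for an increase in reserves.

Official reserve transactions balance = -((-398.42) + (-227.72)) = 626.14
An accumulation of reserves is recorded as a debit (negative entry), so the change in the stock of reserves is the negative of that balance.
Change in official reserves = -(626.14) = -626.14

-626.14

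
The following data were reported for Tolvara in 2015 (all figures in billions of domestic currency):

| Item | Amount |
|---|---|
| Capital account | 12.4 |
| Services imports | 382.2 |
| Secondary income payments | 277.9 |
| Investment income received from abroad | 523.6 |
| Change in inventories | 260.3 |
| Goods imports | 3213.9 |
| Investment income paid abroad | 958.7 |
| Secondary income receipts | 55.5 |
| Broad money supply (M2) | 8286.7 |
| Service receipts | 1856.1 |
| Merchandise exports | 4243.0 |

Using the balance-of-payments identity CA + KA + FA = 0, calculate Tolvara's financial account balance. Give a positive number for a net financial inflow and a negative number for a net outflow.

-1857.9

Goods balance = 4243.0 - 3213.9 = 1029.1
Services balance = 1856.1 - 382.2 = 1473.9
Trade balance (goods + services) = 1029.1 + 1473.9 = 2503.0
Net primary income = 523.6 - 958.7 = -435.1
Net secondary income = 55.5 - 277.9 = -222.4
Current account = 2503.0 + (-435.1) + (-222.4) = 1845.5
Financial account = -(1845.5 + 12.4) = -1857.9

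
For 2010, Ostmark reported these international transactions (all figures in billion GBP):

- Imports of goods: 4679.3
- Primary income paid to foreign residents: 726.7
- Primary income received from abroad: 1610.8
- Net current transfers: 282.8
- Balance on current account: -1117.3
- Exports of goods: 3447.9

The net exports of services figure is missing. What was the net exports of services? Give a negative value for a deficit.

-1052.8

Current account = goods balance + services balance + net primary income + net secondary income
Sum of the known components = -64.5
Net exports of services = CA - (known components) = -1117.3 - (-64.5) = -1052.8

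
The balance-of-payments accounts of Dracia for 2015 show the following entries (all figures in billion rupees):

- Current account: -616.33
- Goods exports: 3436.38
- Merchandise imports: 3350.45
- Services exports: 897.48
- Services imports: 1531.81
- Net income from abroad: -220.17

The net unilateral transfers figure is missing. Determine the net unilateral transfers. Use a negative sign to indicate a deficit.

Current account = goods balance + services balance + net primary income + net secondary income
Sum of the known components = -768.57
Net unilateral transfers = CA - (known components) = -616.33 - (-768.57) = 152.24

152.24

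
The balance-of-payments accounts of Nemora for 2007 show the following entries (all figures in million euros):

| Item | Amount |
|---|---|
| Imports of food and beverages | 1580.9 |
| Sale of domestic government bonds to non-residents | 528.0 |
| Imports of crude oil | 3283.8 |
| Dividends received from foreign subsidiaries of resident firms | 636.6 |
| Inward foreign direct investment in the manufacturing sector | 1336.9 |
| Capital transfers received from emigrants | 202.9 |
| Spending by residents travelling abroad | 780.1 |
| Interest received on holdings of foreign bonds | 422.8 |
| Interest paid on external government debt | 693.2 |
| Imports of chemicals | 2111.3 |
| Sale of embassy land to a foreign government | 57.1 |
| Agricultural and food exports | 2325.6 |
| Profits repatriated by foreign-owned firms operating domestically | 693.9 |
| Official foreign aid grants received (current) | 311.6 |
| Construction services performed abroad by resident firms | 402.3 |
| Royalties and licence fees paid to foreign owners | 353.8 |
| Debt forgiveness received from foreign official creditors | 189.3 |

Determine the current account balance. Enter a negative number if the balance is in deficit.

Goods: -3283.8 - 2111.3 + 2325.6 - 1580.9 = -4650.4
Services: -353.8 + 402.3 - 780.1 = -731.6
Primary income: -693.2 + 422.8 - 693.9 + 636.6 = -327.7
Secondary income: 311.6
Current account = (-4650.4) + (-731.6) + (-327.7) + 311.6 = -5398.1
(Excluded from the current account — financial account: sale of domestic government bonds to non-residents 528.0, inward foreign direct investment in the manufacturing sector 1336.9; capital account: capital transfers received from emigrants 202.9, sale of embassy land to a foreign government 57.1, debt forgiveness received from foreign official creditors 189.3.)

-5398.1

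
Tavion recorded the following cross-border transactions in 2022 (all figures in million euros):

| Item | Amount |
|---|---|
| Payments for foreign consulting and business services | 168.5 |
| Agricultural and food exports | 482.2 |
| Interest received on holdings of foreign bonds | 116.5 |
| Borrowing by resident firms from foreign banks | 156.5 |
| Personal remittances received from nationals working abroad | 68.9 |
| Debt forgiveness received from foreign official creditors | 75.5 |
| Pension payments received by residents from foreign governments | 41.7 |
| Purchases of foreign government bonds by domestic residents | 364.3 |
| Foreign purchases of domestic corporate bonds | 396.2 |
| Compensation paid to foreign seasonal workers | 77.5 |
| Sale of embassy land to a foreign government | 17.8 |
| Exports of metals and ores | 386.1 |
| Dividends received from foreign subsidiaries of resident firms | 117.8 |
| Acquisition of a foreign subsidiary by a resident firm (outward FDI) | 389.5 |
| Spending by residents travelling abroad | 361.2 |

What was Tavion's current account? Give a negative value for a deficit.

606.0

Goods: 482.2 + 386.1 = 868.3
Services: -168.5 - 361.2 = -529.7
Primary income: 117.8 - 77.5 + 116.5 = 156.8
Secondary income: 41.7 + 68.9 = 110.6
Current account = 868.3 + (-529.7) + 156.8 + 110.6 = 606.0
(Excluded from the current account — financial account: borrowing by resident firms from foreign banks 156.5, purchases of foreign government bonds by domestic residents 364.3, foreign purchases of domestic corporate bonds 396.2, acquisition of a foreign subsidiary by a resident firm (outward FDI) 389.5; capital account: debt forgiveness received from foreign official creditors 75.5, sale of embassy land to a foreign government 17.8.)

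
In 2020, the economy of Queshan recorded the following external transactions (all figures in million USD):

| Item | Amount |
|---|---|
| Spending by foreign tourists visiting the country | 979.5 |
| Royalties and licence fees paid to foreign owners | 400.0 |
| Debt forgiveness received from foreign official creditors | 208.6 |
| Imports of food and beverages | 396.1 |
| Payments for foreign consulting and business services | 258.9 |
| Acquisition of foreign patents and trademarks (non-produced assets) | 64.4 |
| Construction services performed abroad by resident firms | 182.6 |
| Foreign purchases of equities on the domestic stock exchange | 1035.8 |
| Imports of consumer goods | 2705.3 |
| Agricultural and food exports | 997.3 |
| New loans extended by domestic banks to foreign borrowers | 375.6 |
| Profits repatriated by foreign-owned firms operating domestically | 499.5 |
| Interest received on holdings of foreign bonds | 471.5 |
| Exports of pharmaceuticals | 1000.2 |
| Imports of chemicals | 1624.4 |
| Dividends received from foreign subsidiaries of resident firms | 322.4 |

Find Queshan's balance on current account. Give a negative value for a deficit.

Goods: -2705.3 - 396.1 + 1000.2 - 1624.4 + 997.3 = -2728.3
Services: 979.5 - 400.0 + 182.6 - 258.9 = 503.2
Primary income: -499.5 + 322.4 + 471.5 = 294.4
Current account = (-2728.3) + 503.2 + 294.4 = -1930.7
(Excluded from the current account — capital account: debt forgiveness received from foreign official creditors 208.6, acquisition of foreign patents and trademarks (non-produced assets) 64.4; financial account: foreign purchases of equities on the domestic stock exchange 1035.8, new loans extended by domestic banks to foreign borrowers 375.6.)

-1930.7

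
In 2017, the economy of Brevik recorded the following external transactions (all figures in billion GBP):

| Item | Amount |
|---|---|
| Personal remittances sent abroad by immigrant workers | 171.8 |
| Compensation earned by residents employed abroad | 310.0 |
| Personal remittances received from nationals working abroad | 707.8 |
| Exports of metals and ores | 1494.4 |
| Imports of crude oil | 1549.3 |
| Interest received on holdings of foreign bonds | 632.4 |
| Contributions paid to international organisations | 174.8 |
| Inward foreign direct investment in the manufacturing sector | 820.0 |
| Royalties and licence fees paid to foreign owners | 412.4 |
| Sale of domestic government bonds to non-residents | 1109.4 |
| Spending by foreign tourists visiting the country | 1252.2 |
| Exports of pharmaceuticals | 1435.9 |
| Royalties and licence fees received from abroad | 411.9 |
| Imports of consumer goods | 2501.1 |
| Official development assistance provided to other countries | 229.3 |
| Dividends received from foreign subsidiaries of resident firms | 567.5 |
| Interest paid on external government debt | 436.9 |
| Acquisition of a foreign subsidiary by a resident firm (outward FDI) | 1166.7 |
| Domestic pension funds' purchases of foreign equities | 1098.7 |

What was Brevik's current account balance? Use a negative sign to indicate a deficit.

1336.5

Goods: -1549.3 - 2501.1 + 1494.4 + 1435.9 = -1120.1
Services: 411.9 - 412.4 + 1252.2 = 1251.7
Primary income: -436.9 + 632.4 + 567.5 + 310.0 = 1073.0
Secondary income: 707.8 - 229.3 - 171.8 - 174.8 = 131.9
Current account = (-1120.1) + 1251.7 + 1073.0 + 131.9 = 1336.5
(Excluded from the current account — financial account: inward foreign direct investment in the manufacturing sector 820.0, sale of domestic government bonds to non-residents 1109.4, acquisition of a foreign subsidiary by a resident firm (outward FDI) 1166.7, domestic pension funds' purchases of foreign equities 1098.7.)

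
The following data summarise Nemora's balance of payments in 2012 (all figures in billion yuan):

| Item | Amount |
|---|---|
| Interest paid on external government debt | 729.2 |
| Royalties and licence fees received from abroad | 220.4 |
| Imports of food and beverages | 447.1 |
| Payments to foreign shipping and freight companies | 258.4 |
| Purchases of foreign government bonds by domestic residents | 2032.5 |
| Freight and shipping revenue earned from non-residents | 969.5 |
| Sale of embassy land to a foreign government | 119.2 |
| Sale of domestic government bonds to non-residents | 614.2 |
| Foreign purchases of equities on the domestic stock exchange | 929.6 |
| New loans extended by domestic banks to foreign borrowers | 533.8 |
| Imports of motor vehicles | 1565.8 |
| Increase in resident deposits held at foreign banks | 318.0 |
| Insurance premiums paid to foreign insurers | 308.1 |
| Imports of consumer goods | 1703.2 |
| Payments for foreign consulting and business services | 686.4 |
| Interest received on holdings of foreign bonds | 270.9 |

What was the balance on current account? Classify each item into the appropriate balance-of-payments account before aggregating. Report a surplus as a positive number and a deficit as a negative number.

Goods: -447.1 - 1703.2 - 1565.8 = -3716.1
Services: -686.4 + 220.4 - 258.4 + 969.5 - 308.1 = -63.0
Primary income: -729.2 + 270.9 = -458.3
Current account = (-3716.1) + (-63.0) + (-458.3) = -4237.4
(Excluded from the current account — financial account: purchases of foreign government bonds by domestic residents 2032.5, sale of domestic government bonds to non-residents 614.2, foreign purchases of equities on the domestic stock exchange 929.6, new loans extended by domestic banks to foreign borrowers 533.8, increase in resident deposits held at foreign banks 318.0; capital account: sale of embassy land to a foreign government 119.2.)

-4237.4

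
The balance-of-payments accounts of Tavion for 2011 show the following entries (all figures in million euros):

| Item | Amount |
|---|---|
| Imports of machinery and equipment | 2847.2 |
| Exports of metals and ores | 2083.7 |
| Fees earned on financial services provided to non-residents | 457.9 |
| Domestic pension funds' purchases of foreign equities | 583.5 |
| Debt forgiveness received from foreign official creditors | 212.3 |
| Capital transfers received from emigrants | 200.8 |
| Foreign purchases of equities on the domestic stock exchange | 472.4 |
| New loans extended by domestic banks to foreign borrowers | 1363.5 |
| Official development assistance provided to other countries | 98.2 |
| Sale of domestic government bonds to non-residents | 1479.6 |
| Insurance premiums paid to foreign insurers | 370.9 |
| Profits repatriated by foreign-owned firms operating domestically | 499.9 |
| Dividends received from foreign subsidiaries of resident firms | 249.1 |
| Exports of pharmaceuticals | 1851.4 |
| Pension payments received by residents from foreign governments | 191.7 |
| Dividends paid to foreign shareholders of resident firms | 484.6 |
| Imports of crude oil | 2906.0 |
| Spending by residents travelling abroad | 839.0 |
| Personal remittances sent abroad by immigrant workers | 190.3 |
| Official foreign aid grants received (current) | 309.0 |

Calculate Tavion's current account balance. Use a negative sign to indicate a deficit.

-3093.3

Goods: 2083.7 - 2847.2 + 1851.4 - 2906.0 = -1818.1
Services: 457.9 - 370.9 - 839.0 = -752.0
Primary income: 249.1 - 499.9 - 484.6 = -735.4
Secondary income: -98.2 + 309.0 - 190.3 + 191.7 = 212.2
Current account = (-1818.1) + (-752.0) + (-735.4) + 212.2 = -3093.3
(Excluded from the current account — financial account: domestic pension funds' purchases of foreign equities 583.5, foreign purchases of equities on the domestic stock exchange 472.4, new loans extended by domestic banks to foreign borrowers 1363.5, sale of domestic government bonds to non-residents 1479.6; capital account: debt forgiveness received from foreign official creditors 212.3, capital transfers received from emigrants 200.8.)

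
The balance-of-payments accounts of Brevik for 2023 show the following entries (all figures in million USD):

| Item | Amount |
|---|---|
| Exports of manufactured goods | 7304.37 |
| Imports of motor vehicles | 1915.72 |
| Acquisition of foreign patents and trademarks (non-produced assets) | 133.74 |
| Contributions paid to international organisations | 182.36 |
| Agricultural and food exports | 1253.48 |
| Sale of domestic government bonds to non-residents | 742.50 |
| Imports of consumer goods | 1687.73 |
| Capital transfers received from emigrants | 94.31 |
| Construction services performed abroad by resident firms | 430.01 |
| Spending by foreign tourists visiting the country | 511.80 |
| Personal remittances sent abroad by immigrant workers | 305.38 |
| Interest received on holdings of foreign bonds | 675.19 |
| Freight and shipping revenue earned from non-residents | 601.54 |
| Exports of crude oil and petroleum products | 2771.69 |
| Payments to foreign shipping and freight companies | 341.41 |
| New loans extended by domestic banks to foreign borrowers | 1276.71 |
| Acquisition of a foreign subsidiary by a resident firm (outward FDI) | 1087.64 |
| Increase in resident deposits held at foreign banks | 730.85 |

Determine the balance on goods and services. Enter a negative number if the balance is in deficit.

Goods: 1253.48 + 2771.69 + 7304.37 - 1915.72 - 1687.73 = 7726.09
Services: 511.80 - 341.41 + 601.54 + 430.01 = 1201.94
Trade balance = 7726.09 + 1201.94 = 8928.03
(Excluded from the trade balance — capital account: acquisition of foreign patents and trademarks (non-produced assets) 133.74, capital transfers received from emigrants 94.31; secondary income: contributions paid to international organisations 182.36, personal remittances sent abroad by immigrant workers 305.38; financial account: sale of domestic government bonds to non-residents 742.50, new loans extended by domestic banks to foreign borrowers 1276.71, acquisition of a foreign subsidiary by a resident firm (outward FDI) 1087.64, increase in resident deposits held at foreign banks 730.85; primary income: interest received on holdings of foreign bonds 675.19.)

8928.03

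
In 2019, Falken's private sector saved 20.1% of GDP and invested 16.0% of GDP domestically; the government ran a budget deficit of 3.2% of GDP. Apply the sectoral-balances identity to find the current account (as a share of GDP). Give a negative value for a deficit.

By the sectoral-balances identity, CA = (S_private - I) + (T - G).
Private balance = 20.1 - 16.0 = 4.1
Government balance (T - G) = -3.2
CA = 4.1 + (-3.2) = 0.9

0.9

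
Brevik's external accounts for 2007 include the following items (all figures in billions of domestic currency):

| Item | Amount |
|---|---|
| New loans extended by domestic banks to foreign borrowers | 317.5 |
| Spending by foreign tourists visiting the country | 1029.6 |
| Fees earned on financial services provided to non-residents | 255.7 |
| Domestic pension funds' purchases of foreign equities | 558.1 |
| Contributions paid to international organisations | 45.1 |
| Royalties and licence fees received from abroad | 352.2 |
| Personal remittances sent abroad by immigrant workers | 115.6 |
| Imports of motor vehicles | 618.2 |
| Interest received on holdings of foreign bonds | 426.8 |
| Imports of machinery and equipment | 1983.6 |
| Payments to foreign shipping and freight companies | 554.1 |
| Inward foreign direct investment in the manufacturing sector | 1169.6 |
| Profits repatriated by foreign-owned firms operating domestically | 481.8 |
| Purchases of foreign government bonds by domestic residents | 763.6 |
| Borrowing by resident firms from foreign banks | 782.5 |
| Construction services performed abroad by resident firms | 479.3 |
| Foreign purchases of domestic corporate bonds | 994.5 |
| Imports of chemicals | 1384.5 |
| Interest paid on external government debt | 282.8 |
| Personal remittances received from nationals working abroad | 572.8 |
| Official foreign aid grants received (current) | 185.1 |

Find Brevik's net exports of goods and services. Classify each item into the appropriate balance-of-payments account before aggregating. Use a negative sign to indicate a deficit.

Goods: -1384.5 - 1983.6 - 618.2 = -3986.3
Services: -554.1 + 1029.6 + 479.3 + 352.2 + 255.7 = 1562.7
Trade balance = -3986.3 + 1562.7 = -2423.6
(Excluded from the trade balance — financial account: new loans extended by domestic banks to foreign borrowers 317.5, domestic pension funds' purchases of foreign equities 558.1, inward foreign direct investment in the manufacturing sector 1169.6, purchases of foreign government bonds by domestic residents 763.6, borrowing by resident firms from foreign banks 782.5, foreign purchases of domestic corporate bonds 994.5; secondary income: contributions paid to international organisations 45.1, personal remittances sent abroad by immigrant workers 115.6, personal remittances received from nationals working abroad 572.8, official foreign aid grants received (current) 185.1; primary income: interest received on holdings of foreign bonds 426.8, profits repatriated by foreign-owned firms operating domestically 481.8, interest paid on external government debt 282.8.)

-2423.6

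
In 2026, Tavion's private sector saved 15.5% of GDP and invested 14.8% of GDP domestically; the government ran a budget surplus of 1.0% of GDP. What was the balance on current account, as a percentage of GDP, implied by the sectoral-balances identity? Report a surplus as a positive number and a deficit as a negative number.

By the sectoral-balances identity, CA = (S_private - I) + (T - G).
Private balance = 15.5 - 14.8 = 0.7
Government balance (T - G) = 1.0
CA = 0.7 + 1.0 = 1.7

1.7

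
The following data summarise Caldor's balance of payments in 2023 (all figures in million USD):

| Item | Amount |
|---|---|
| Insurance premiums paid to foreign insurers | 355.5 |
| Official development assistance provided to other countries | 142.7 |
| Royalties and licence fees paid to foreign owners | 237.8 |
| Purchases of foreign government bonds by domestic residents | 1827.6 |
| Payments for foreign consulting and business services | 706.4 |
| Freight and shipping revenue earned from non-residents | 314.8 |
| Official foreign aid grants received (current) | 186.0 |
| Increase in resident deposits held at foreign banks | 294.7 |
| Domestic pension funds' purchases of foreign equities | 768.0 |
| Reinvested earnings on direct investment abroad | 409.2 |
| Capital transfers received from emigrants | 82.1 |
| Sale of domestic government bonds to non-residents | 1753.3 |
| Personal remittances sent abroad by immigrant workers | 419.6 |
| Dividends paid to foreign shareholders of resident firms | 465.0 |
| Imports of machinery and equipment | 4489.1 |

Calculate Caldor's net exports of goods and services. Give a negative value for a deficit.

-5474.0

Goods: -4489.1
Services: -237.8 + 314.8 - 355.5 - 706.4 = -984.9
Trade balance = -4489.1 + (-984.9) = -5474.0
(Excluded from the trade balance — secondary income: official development assistance provided to other countries 142.7, official foreign aid grants received (current) 186.0, personal remittances sent abroad by immigrant workers 419.6; financial account: purchases of foreign government bonds by domestic residents 1827.6, increase in resident deposits held at foreign banks 294.7, domestic pension funds' purchases of foreign equities 768.0, sale of domestic government bonds to non-residents 1753.3; primary income: reinvested earnings on direct investment abroad 409.2, dividends paid to foreign shareholders of resident firms 465.0; capital account: capital transfers received from emigrants 82.1.)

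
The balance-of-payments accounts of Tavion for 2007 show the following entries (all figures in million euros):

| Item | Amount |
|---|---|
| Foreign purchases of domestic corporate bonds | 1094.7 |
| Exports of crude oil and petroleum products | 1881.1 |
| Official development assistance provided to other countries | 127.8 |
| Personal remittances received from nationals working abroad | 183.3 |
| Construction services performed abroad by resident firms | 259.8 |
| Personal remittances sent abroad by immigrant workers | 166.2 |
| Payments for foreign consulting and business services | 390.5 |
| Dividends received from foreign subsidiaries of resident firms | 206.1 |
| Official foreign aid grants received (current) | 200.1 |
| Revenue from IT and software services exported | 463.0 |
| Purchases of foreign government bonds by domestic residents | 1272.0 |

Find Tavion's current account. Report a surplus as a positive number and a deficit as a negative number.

Goods: 1881.1
Services: 259.8 + 463.0 - 390.5 = 332.3
Primary income: 206.1
Secondary income: 200.1 + 183.3 - 127.8 - 166.2 = 89.4
Current account = 1881.1 + 332.3 + 206.1 + 89.4 = 2508.9
(Excluded from the current account — financial account: foreign purchases of domestic corporate bonds 1094.7, purchases of foreign government bonds by domestic residents 1272.0.)

2508.9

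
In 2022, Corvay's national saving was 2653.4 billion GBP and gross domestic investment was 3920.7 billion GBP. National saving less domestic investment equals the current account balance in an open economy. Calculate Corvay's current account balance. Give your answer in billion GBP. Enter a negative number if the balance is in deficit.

-1267.3

CA = S - I = 2653.4 - 3920.7 = -1267.3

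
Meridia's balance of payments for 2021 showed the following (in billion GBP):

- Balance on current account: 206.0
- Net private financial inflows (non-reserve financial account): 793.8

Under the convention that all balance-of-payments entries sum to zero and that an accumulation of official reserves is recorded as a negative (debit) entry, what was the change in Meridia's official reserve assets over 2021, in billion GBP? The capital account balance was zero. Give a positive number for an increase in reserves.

Official reserve transactions balance = -(206.0 + 793.8) = -999.8
An accumulation of reserves is recorded as a debit (negative entry), so the change in the stock of reserves is the negative of that balance.
Change in official reserves = -(-999.8) = 999.8

999.8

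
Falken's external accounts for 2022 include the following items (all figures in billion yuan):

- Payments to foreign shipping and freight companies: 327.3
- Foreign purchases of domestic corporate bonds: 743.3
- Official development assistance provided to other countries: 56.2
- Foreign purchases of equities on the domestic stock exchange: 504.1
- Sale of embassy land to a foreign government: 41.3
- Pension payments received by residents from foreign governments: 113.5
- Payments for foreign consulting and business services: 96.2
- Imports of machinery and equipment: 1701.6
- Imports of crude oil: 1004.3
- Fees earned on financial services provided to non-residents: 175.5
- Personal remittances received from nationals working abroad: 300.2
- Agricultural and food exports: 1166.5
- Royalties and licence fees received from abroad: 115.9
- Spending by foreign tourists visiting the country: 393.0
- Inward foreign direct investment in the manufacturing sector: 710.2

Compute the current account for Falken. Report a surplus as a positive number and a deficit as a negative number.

Goods: -1701.6 + 1166.5 - 1004.3 = -1539.4
Services: 115.9 - 96.2 + 175.5 - 327.3 + 393.0 = 260.9
Secondary income: 113.5 - 56.2 + 300.2 = 357.5
Current account = (-1539.4) + 260.9 + 357.5 = -921.0
(Excluded from the current account — financial account: foreign purchases of domestic corporate bonds 743.3, foreign purchases of equities on the domestic stock exchange 504.1, inward foreign direct investment in the manufacturing sector 710.2; capital account: sale of embassy land to a foreign government 41.3.)

-921.0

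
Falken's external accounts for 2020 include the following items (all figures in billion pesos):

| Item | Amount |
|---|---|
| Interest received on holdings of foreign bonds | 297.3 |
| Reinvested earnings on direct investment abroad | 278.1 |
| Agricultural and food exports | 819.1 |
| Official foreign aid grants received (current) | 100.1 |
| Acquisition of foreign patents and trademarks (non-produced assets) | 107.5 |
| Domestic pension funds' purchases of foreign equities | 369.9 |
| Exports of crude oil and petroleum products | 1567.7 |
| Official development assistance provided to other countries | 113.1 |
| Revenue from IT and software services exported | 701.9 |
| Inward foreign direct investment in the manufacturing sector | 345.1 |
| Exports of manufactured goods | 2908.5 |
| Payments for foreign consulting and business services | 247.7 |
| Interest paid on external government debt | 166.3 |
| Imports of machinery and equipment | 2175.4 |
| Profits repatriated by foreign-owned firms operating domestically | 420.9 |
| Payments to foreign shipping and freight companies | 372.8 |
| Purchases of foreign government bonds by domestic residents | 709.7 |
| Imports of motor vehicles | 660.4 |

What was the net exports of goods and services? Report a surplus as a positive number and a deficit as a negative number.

Goods: 819.1 - 2175.4 + 2908.5 + 1567.7 - 660.4 = 2459.5
Services: -247.7 + 701.9 - 372.8 = 81.4
Trade balance = 2459.5 + 81.4 = 2540.9
(Excluded from the trade balance — primary income: interest received on holdings of foreign bonds 297.3, reinvested earnings on direct investment abroad 278.1, interest paid on external government debt 166.3, profits repatriated by foreign-owned firms operating domestically 420.9; secondary income: official foreign aid grants received (current) 100.1, official development assistance provided to other countries 113.1; capital account: acquisition of foreign patents and trademarks (non-produced assets) 107.5; financial account: domestic pension funds' purchases of foreign equities 369.9, inward foreign direct investment in the manufacturing sector 345.1, purchases of foreign government bonds by domestic residents 709.7.)

2540.9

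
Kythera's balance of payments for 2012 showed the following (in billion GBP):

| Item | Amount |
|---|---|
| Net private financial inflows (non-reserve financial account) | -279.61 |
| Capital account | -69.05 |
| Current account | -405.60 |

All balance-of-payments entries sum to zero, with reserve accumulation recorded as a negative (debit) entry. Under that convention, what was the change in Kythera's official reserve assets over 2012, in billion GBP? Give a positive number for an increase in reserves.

Official reserve transactions balance = -((-405.60) + (-69.05) + (-279.61)) = 754.26
An accumulation of reserves is recorded as a debit (negative entry), so the change in the stock of reserves is the negative of that balance.
Change in official reserves = -(754.26) = -754.26

-754.26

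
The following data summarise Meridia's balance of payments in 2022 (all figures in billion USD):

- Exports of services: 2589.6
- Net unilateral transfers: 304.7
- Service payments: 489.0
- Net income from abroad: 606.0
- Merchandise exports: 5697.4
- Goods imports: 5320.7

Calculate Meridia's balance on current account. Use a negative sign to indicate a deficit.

3388.0

Goods balance = 5697.4 - 5320.7 = 376.7
Services balance = 2589.6 - 489.0 = 2100.6
Trade balance (goods + services) = 376.7 + 2100.6 = 2477.3
Net primary income = 606.0
Net secondary income = 304.7
Current account = 2477.3 + 606.0 + 304.7 = 3388.0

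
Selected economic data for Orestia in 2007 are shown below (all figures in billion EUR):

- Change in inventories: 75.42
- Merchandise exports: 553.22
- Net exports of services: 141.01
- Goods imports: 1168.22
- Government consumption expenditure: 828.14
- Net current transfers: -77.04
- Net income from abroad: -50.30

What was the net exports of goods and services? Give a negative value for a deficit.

-473.99

Goods balance = 553.22 - 1168.22 = -615.00
Services balance = 141.01
Trade balance (goods + services) = -615.00 + 141.01 = -473.99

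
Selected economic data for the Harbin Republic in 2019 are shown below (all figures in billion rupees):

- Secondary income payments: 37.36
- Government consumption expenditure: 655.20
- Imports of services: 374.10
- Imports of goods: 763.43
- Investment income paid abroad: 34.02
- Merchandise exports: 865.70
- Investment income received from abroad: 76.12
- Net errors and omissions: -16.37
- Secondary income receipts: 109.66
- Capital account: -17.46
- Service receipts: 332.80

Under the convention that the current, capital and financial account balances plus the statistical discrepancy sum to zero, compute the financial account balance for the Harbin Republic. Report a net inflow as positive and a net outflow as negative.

-141.54

Goods balance = 865.70 - 763.43 = 102.27
Services balance = 332.80 - 374.10 = -41.30
Trade balance (goods + services) = 102.27 + (-41.30) = 60.97
Net primary income = 76.12 - 34.02 = 42.10
Net secondary income = 109.66 - 37.36 = 72.30
Current account = 60.97 + 42.10 + 72.30 = 175.37
Financial account = -(175.37 + (-17.46) + (-16.37)) = -141.54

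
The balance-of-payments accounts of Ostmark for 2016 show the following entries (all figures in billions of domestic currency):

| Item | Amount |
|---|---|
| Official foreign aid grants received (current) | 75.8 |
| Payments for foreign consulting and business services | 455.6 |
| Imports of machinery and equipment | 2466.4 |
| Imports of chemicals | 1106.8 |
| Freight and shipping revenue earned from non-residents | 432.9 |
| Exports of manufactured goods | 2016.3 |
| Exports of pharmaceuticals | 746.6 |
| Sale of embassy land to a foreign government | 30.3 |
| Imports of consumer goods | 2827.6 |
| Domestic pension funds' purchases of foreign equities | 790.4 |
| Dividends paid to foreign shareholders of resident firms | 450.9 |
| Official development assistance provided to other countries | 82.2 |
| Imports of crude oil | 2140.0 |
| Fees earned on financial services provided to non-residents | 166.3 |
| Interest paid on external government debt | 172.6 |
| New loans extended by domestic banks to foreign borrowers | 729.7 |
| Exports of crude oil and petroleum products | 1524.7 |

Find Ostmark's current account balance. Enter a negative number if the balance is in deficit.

-4739.5

Goods: 2016.3 - 2827.6 + 746.6 - 2466.4 + 1524.7 - 2140.0 - 1106.8 = -4253.2
Services: 432.9 + 166.3 - 455.6 = 143.6
Primary income: -450.9 - 172.6 = -623.5
Secondary income: -82.2 + 75.8 = -6.4
Current account = (-4253.2) + 143.6 + (-623.5) + (-6.4) = -4739.5
(Excluded from the current account — capital account: sale of embassy land to a foreign government 30.3; financial account: domestic pension funds' purchases of foreign equities 790.4, new loans extended by domestic banks to foreign borrowers 729.7.)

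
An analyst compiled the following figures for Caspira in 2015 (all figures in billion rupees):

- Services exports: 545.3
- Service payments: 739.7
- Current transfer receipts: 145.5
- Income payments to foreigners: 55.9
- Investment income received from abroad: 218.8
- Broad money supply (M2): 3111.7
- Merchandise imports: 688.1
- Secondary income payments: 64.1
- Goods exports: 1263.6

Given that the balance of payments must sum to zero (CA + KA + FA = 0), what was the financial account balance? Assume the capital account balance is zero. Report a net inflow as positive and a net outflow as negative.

Goods balance = 1263.6 - 688.1 = 575.5
Services balance = 545.3 - 739.7 = -194.4
Trade balance (goods + services) = 575.5 + (-194.4) = 381.1
Net primary income = 218.8 - 55.9 = 162.9
Net secondary income = 145.5 - 64.1 = 81.4
Current account = 381.1 + 162.9 + 81.4 = 625.4
Financial account = -(625.4) = -625.4

-625.4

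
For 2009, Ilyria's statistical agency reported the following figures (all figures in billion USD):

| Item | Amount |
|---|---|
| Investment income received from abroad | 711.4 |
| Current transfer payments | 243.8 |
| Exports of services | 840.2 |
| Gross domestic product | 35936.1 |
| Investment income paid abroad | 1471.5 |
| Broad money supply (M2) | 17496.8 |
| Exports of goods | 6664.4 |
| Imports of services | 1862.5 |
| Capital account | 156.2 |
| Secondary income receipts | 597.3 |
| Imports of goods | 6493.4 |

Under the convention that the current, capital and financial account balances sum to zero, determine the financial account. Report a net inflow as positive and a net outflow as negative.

1101.7

Goods balance = 6664.4 - 6493.4 = 171.0
Services balance = 840.2 - 1862.5 = -1022.3
Trade balance (goods + services) = 171.0 + (-1022.3) = -851.3
Net primary income = 711.4 - 1471.5 = -760.1
Net secondary income = 597.3 - 243.8 = 353.5
Current account = -851.3 + (-760.1) + 353.5 = -1257.9
Financial account = -(-1257.9 + 156.2) = 1101.7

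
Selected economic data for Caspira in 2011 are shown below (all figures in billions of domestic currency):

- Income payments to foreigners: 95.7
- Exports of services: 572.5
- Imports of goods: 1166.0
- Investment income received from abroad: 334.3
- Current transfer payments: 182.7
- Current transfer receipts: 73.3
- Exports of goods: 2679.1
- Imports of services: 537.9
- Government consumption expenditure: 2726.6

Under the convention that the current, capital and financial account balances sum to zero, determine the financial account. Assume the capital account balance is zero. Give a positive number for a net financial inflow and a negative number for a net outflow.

Goods balance = 2679.1 - 1166.0 = 1513.1
Services balance = 572.5 - 537.9 = 34.6
Trade balance (goods + services) = 1513.1 + 34.6 = 1547.7
Net primary income = 334.3 - 95.7 = 238.6
Net secondary income = 73.3 - 182.7 = -109.4
Current account = 1547.7 + 238.6 + (-109.4) = 1676.9
Financial account = -(1676.9) = -1676.9

-1676.9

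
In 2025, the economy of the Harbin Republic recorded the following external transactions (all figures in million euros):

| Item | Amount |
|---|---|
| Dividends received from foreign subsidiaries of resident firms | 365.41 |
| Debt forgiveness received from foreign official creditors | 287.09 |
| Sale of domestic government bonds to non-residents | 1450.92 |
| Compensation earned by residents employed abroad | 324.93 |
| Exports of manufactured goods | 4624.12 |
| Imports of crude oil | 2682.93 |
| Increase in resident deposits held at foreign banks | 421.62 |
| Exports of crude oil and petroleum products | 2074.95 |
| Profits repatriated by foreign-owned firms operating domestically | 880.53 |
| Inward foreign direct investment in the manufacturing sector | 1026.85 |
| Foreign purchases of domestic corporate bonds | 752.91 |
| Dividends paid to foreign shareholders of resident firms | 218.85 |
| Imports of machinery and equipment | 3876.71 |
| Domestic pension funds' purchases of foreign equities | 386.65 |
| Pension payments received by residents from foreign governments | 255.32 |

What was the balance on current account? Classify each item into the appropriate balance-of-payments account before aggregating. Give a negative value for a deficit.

Goods: -2682.93 + 4624.12 + 2074.95 - 3876.71 = 139.43
Primary income: -218.85 - 880.53 + 365.41 + 324.93 = -409.04
Secondary income: 255.32
Current account = 139.43 + (-409.04) + 255.32 = -14.29
(Excluded from the current account — capital account: debt forgiveness received from foreign official creditors 287.09; financial account: sale of domestic government bonds to non-residents 1450.92, increase in resident deposits held at foreign banks 421.62, inward foreign direct investment in the manufacturing sector 1026.85, foreign purchases of domestic corporate bonds 752.91, domestic pension funds' purchases of foreign equities 386.65.)

-14.29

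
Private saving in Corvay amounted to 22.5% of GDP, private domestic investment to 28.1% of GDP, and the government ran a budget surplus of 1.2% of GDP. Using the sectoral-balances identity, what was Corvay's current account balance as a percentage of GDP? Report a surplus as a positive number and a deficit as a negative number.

By the sectoral-balances identity, CA = (S_private - I) + (T - G).
Private balance = 22.5 - 28.1 = -5.6
Government balance (T - G) = 1.2
CA = -5.6 + 1.2 = -4.4

-4.4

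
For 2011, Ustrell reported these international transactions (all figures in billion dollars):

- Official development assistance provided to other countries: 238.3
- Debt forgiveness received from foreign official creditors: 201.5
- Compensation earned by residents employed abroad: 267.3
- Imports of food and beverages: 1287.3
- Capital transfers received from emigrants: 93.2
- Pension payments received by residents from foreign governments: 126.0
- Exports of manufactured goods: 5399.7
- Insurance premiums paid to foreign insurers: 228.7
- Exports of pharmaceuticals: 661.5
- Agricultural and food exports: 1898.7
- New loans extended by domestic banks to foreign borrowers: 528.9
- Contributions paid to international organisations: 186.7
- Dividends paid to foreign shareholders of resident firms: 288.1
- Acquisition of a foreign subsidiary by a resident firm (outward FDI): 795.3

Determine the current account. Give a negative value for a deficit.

6124.1

Goods: -1287.3 + 1898.7 + 5399.7 + 661.5 = 6672.6
Services: -228.7
Primary income: -288.1 + 267.3 = -20.8
Secondary income: -238.3 - 186.7 + 126.0 = -299.0
Current account = 6672.6 + (-228.7) + (-20.8) + (-299.0) = 6124.1
(Excluded from the current account — capital account: debt forgiveness received from foreign official creditors 201.5, capital transfers received from emigrants 93.2; financial account: new loans extended by domestic banks to foreign borrowers 528.9, acquisition of a foreign subsidiary by a resident firm (outward FDI) 795.3.)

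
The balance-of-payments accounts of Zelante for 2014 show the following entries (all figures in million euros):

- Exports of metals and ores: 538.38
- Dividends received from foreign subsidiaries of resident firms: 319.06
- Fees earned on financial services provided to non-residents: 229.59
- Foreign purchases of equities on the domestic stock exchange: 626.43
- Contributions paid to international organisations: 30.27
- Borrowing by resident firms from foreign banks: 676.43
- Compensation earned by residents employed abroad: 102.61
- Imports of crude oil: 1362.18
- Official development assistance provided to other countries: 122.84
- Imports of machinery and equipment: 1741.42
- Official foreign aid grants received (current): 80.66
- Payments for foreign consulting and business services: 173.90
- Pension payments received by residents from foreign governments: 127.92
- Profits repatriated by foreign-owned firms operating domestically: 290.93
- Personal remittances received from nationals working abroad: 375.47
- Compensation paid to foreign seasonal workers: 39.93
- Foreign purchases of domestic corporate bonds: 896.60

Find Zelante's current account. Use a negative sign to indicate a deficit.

-1987.78

Goods: -1741.42 + 538.38 - 1362.18 = -2565.22
Services: -173.90 + 229.59 = 55.69
Primary income: 102.61 - 290.93 - 39.93 + 319.06 = 90.81
Secondary income: -30.27 + 127.92 - 122.84 + 375.47 + 80.66 = 430.94
Current account = (-2565.22) + 55.69 + 90.81 + 430.94 = -1987.78
(Excluded from the current account — financial account: foreign purchases of equities on the domestic stock exchange 626.43, borrowing by resident firms from foreign banks 676.43, foreign purchases of domestic corporate bonds 896.60.)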